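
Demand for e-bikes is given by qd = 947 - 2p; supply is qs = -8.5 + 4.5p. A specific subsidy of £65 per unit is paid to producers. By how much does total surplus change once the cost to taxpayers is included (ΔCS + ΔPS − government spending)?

Pre-subsidy: 947 - 2p = -8.5 + 4.5p gives p* = 147, q* = 653.
With the subsidy, sellers receive ps = pb + 65 for each unit, where pb is the price buyers pay.
Supply in terms of pb becomes qs = -8.5 + 4.5(pb + 65) = 284 + 4.5pb. Setting this equal to demand: 947 - 2pb = 284 + 4.5pb, so pb = 102.
Sellers receive ps = 102 + 65 = 167; q' = 947 − 2·102 = 743.
ΔCS = ½(653 + 743)(147 − 102) = 31410; ΔPS = ½(653 + 743)(167 − 147) = 13960.
Government spending = 65 × 743 = 48295.
Net change = 31410 + 13960 − 48295 = -2925. The loss equals the DWL triangle ½·65·90.

Net change in total surplus = -£2925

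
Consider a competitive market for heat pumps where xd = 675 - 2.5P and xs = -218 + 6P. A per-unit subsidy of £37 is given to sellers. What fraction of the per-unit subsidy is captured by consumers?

Consumer share = 12/17

Pre-subsidy: 675 - 2.5P = -218 + 6P gives P* = 1786/17, x* = 7010/17.
With the subsidy, sellers receive Ps = Pb + 37 for each unit, where Pb is the price buyers pay.
Supply in terms of Pb becomes xs = -218 + 6(Pb + 37) = 4 + 6Pb. Setting this equal to demand: 675 - 2.5Pb = 4 + 6Pb, so Pb = 1342/17.
Sellers receive Ps = 1342/17 + 37 = 1971/17; x' = 675 − 2.5·(1342/17) = 8120/17.
Buyers' price falls by P* − Pb = 1786/17 − 1342/17 = 444/17; sellers' price rises by Ps − P* = 1971/17 − 1786/17 = 185/17.
So consumers capture (444/17)/37 = 12/17 of each unit of subsidy.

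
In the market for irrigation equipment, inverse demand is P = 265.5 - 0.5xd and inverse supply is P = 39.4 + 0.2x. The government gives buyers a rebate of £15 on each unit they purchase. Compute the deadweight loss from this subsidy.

Deadweight loss = 1125/7

Pre-subsidy: 265.5 - 0.5x = 39.4 + 0.2x gives x* = 323 and P* = 104.
With the rebate, buyers effectively pay Pb = Ps − 15, where Ps is the price sellers receive.
On the curves, Pb = 265.5 - 0.5x and Ps = 39.4 + 0.2x; the wedge Ps − Pb = 15 gives 39.4 + 0.2x − (265.5 - 0.5x) = 15, so x' = 2411/7.
Then Pb = 265.5 − 0.5·(2411/7) = 653/7 and Ps = 39.4 + 0.2·(2411/7) = 758/7.
The subsidy expands output by 2411/7 − 323 = 150/7 past the efficient level; on those units the gap between marginal cost and willingness to pay runs from 0 up to 15.
DWL = ½ × 15 × 150/7 = 1125/7.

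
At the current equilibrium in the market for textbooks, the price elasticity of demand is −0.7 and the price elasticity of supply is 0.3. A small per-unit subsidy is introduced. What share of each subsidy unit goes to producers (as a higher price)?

Producer share = 0.7

For a small subsidy around the equilibrium, the benefit split depends on the relative slopes, which at a point are proportional to the elasticities.
Buyer share = εs/(εs + |εd|) = 0.3/(0.3 + 0.7) = 0.3; seller share = |εd|/(εs + |εd|) = 0.7.
So producers capture 0.7 of the subsidy.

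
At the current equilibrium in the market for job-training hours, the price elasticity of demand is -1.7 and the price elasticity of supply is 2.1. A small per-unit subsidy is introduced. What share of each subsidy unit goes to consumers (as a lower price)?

Consumer share = 21/38

For a small subsidy around the equilibrium, the benefit split depends on the relative slopes, which at a point are proportional to the elasticities.
Buyer share = εs/(εs + |εd|) = 2.1/(2.1 + 1.7) = 21/38; seller share = |εd|/(εs + |εd|) = 17/38.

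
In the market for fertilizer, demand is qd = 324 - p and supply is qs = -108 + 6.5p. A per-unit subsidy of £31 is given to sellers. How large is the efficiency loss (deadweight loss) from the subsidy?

Pre-subsidy: 324 - p = -108 + 6.5p gives p* = 57.6, q* = 266.4.
With the subsidy, sellers receive ps = pb + 31 for each unit, where pb is the price buyers pay.
Supply in terms of pb becomes qs = -108 + 6.5(pb + 31) = 93.5 + 6.5pb. Setting this equal to demand: 324 - pb = 93.5 + 6.5pb, so pb = 461/15.
Sellers receive ps = 461/15 + 31 = 926/15; q' = 324 − 1·(461/15) = 4399/15.
The subsidy expands output by 4399/15 − 266.4 = 403/15 past the efficient level; on those units the gap between marginal cost and willingness to pay runs from 0 up to 31.
DWL = ½ × 31 × 403/15 = 12493/30.

Deadweight loss = 12493/30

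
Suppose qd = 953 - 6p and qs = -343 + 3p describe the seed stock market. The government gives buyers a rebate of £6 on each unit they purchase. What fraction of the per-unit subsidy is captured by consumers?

Pre-subsidy: 953 - 6p = -343 + 3p gives p* = 144, q* = 89.
With the rebate, buyers effectively pay pb = ps − 6, where ps is the price sellers receive.
Demand in terms of ps becomes qd = 953 − 6(ps − 6) = 989 - 6ps. Setting this equal to supply: 989 - 6ps = -343 + 3ps, so ps = 148.
Buyers pay pb = 148 − 6 = 142; q' = -343 + 3·148 = 101.
Buyers' price falls by p* − pb = 144 − 142 = 2; sellers' price rises by ps − p* = 148 − 144 = 4.
So consumers capture 2/6 = 1/3 of each unit of subsidy.

Consumer share = 1/3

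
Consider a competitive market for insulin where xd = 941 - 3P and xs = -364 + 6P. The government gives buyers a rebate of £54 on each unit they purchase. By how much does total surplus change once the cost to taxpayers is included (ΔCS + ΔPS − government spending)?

Net change in total surplus = -£2916

Pre-subsidy: 941 - 3P = -364 + 6P gives P* = 145, x* = 506.
With the rebate, buyers effectively pay Pb = Ps − 54, where Ps is the price sellers receive.
Demand in terms of Ps becomes xd = 941 − 3(Ps − 54) = 1103 - 3Ps. Setting this equal to supply: 1103 - 3Ps = -364 + 6Ps, so Ps = 163.
Buyers pay Pb = 163 − 54 = 109; x' = -364 + 6·163 = 614.
ΔCS = ½(506 + 614)(145 − 109) = 20160; ΔPS = ½(506 + 614)(163 − 145) = 10080.
Government spending = 54 × 614 = 33156.
Net change = 20160 + 10080 − 33156 = -2916. The loss equals the DWL triangle ½·54·108.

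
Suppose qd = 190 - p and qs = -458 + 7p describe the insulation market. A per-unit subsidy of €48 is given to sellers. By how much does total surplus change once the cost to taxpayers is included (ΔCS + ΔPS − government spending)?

Net change in total surplus = -€1008

Pre-subsidy: 190 - p = -458 + 7p gives p* = 81, q* = 109.
With the subsidy, sellers receive ps = pb + 48 for each unit, where pb is the price buyers pay.
Supply in terms of pb becomes qs = -458 + 7(pb + 48) = -122 + 7pb. Setting this equal to demand: 190 - pb = -122 + 7pb, so pb = 39.
Sellers receive ps = 39 + 48 = 87; q' = 190 − 1·39 = 151.
ΔCS = ½(109 + 151)(81 − 39) = 5460; ΔPS = ½(109 + 151)(87 − 81) = 780.
Government spending = 48 × 151 = 7248.
Net change = 5460 + 780 − 7248 = -1008. The loss equals the DWL triangle ½·48·42.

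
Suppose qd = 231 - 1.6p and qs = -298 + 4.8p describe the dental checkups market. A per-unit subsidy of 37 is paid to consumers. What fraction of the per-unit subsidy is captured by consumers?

Consumer share = 0.75

Pre-subsidy: 231 - 1.6p = -298 + 4.8p gives p* = 82.65625, q* = 98.75.
With the rebate, buyers effectively pay pb = ps − 37, where ps is the price sellers receive.
Demand in terms of ps becomes qd = 231 − 1.6(ps − 37) = 290.2 - 1.6ps. Setting this equal to supply: 290.2 - 1.6ps = -298 + 4.8ps, so ps = 91.90625.
Buyers pay pb = 91.90625 − 37 = 54.90625; q' = -298 + 4.8·91.90625 = 143.15.
Buyers' price falls by p* − pb = 82.65625 − 54.90625 = 27.75; sellers' price rises by ps − p* = 91.90625 − 82.65625 = 9.25.
So consumers capture 27.75/37 = 0.75 of each unit of subsidy.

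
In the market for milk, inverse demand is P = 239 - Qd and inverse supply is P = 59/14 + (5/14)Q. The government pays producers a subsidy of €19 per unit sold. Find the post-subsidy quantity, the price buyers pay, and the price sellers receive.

Pre-subsidy: 239 - Q = 59/14 + (5/14)Q gives Q* = 173 and P* = 66.
With the subsidy, sellers receive Ps = Pb + 19 for each unit, where Pb is the price buyers pay.
On the curves, Pb = 239 - Q and Ps = 59/14 + (5/14)Q; the wedge Ps − Pb = 19 gives 59/14 + (5/14)Q − (239 - Q) = 19, so Q' = 187.
Then Pb = 239 − 1·187 = 52 and Ps = 59/14 + (5/14)·187 = 71.

Q' = 187; buyers pay €52; sellers receive €71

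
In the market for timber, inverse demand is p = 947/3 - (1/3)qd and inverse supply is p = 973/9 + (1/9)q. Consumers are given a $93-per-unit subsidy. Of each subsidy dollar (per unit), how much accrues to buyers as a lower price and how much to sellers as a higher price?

Pre-subsidy: 947/3 - (1/3)q = 973/9 + (1/9)q gives q* = 467 and p* = 160.
With the rebate, buyers effectively pay pb = ps − 93, where ps is the price sellers receive.
On the curves, pb = 947/3 - (1/3)q and ps = 973/9 + (1/9)q; the wedge ps − pb = 93 gives 973/9 + (1/9)q − (947/3 - (1/3)q) = 93, so q' = 676.25.
Then pb = 947/3 − (1/3)·676.25 = 90.25 and ps = 973/9 + (1/9)·676.25 = 183.25.
Buyers' price falls by p* − pb = 160 − 90.25 = 69.75; sellers' price rises by ps − p* = 183.25 − 160 = 23.25.

Buyers gain $69.75 per unit; sellers gain $23.25 per unit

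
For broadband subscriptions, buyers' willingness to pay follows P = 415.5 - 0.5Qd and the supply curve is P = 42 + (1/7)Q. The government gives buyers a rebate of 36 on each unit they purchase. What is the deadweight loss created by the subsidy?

Pre-subsidy: 415.5 - 0.5Q = 42 + (1/7)Q gives Q* = 581 and P* = 125.
With the rebate, buyers effectively pay Pb = Ps − 36, where Ps is the price sellers receive.
On the curves, Pb = 415.5 - 0.5Q and Ps = 42 + (1/7)Q; the wedge Ps − Pb = 36 gives 42 + (1/7)Q − (415.5 - 0.5Q) = 36, so Q' = 637.
Then Pb = 415.5 − 0.5·637 = 97 and Ps = 42 + (1/7)·637 = 133.
The subsidy expands output by 637 − 581 = 56 past the efficient level; on those units the gap between marginal cost and willingness to pay runs from 0 up to 36.
DWL = ½ × 36 × 56 = 1008.

Deadweight loss = 1008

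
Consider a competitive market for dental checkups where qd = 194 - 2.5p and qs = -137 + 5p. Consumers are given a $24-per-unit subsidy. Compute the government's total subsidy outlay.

Government cost = $2968

Pre-subsidy: 194 - 2.5p = -137 + 5p gives p* = 662/15, q* = 251/3.
With the rebate, buyers effectively pay pb = ps − 24, where ps is the price sellers receive.
Demand in terms of ps becomes qd = 194 − 2.5(ps − 24) = 254 - 2.5ps. Setting this equal to supply: 254 - 2.5ps = -137 + 5ps, so ps = 782/15.
Buyers pay pb = 782/15 − 24 = 422/15; q' = -137 + 5·(782/15) = 371/3.
Government outlay = subsidy × quantity = 24 × 371/3 = 2968.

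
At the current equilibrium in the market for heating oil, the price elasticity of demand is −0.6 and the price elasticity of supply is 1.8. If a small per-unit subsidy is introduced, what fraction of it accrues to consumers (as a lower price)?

For a small subsidy around the equilibrium, the benefit split depends on the relative slopes, which at a point are proportional to the elasticities.
Buyer share = εs/(εs + |εd|) = 1.8/(1.8 + 0.6) = 0.75; seller share = |εd|/(εs + |εd|) = 0.25.

Consumer share = 0.75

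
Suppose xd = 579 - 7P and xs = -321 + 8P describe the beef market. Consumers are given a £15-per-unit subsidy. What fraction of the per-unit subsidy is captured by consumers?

Consumer share = 8/15

Pre-subsidy: 579 - 7P = -321 + 8P gives P* = 60, x* = 159.
With the rebate, buyers effectively pay Pb = Ps − 15, where Ps is the price sellers receive.
Demand in terms of Ps becomes xd = 579 − 7(Ps − 15) = 684 - 7Ps. Setting this equal to supply: 684 - 7Ps = -321 + 8Ps, so Ps = 67.
Buyers pay Pb = 67 − 15 = 52; x' = -321 + 8·67 = 215.
Buyers' price falls by P* − Pb = 60 − 52 = 8; sellers' price rises by Ps − P* = 67 − 60 = 7.
So consumers capture 8/15 = 8/15 of each unit of subsidy.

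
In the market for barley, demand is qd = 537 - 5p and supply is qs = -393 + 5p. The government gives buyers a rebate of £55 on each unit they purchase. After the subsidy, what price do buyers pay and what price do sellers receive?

Buyers pay £65.5; sellers receive £120.5

Pre-subsidy: 537 - 5p = -393 + 5p gives p* = 93, q* = 72.
With the rebate, buyers effectively pay pb = ps − 55, where ps is the price sellers receive.
Demand in terms of ps becomes qd = 537 − 5(ps − 55) = 812 - 5ps. Setting this equal to supply: 812 - 5ps = -393 + 5ps, so ps = 120.5.
Buyers pay pb = 120.5 − 55 = 65.5; q' = -393 + 5·120.5 = 209.5.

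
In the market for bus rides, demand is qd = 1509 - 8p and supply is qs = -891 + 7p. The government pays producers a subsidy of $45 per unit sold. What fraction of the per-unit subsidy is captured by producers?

Producer share = 8/15

Pre-subsidy: 1509 - 8p = -891 + 7p gives p* = 160, q* = 229.
With the subsidy, sellers receive ps = pb + 45 for each unit, where pb is the price buyers pay.
Supply in terms of pb becomes qs = -891 + 7(pb + 45) = -576 + 7pb. Setting this equal to demand: 1509 - 8pb = -576 + 7pb, so pb = 139.
Sellers receive ps = 139 + 45 = 184; q' = 1509 − 8·139 = 397.
Buyers' price falls by p* − pb = 160 − 139 = 21; sellers' price rises by ps − p* = 184 − 160 = 24.
So producers capture 24/45 = 8/15 of each unit of subsidy.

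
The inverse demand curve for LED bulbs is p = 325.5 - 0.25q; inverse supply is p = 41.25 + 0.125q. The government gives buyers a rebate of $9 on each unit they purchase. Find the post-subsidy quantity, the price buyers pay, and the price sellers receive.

q' = 782; buyers pay $130; sellers receive $139

Pre-subsidy: 325.5 - 0.25q = 41.25 + 0.125q gives q* = 758 and p* = 136.
With the rebate, buyers effectively pay pb = ps − 9, where ps is the price sellers receive.
On the curves, pb = 325.5 - 0.25q and ps = 41.25 + 0.125q; the wedge ps − pb = 9 gives 41.25 + 0.125q − (325.5 - 0.25q) = 9, so q' = 782.
Then pb = 325.5 − 0.25·782 = 130 and ps = 41.25 + 0.125·782 = 139.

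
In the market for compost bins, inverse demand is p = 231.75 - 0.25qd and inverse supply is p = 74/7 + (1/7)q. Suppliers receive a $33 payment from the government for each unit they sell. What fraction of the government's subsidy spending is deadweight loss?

Pre-subsidy: 231.75 - 0.25q = 74/7 + (1/7)q gives q* = 563 and p* = 91.
With the subsidy, sellers receive ps = pb + 33 for each unit, where pb is the price buyers pay.
On the curves, pb = 231.75 - 0.25q and ps = 74/7 + (1/7)q; the wedge ps − pb = 33 gives 74/7 + (1/7)q − (231.75 - 0.25q) = 33, so q' = 647.
Then pb = 231.75 − 0.25·647 = 70 and ps = 74/7 + (1/7)·647 = 103.
ΔCS = ½(563 + 647)(91 − 70) = 12705; ΔPS = ½(563 + 647)(103 − 91) = 7260.
Government spending = 33 × 647 = 21351.
DWL = ½ × 33 × (647 − 563) = 1386; fraction = 1386 / 21351 = 42/647.

DWL / government spending = 42/647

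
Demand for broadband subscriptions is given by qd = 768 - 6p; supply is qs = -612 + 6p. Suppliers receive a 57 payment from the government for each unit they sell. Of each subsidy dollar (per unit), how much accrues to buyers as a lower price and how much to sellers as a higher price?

Pre-subsidy: 768 - 6p = -612 + 6p gives p* = 115, q* = 78.
With the subsidy, sellers receive ps = pb + 57 for each unit, where pb is the price buyers pay.
Supply in terms of pb becomes qs = -612 + 6(pb + 57) = -270 + 6pb. Setting this equal to demand: 768 - 6pb = -270 + 6pb, so pb = 86.5.
Sellers receive ps = 86.5 + 57 = 143.5; q' = 768 − 6·86.5 = 249.
Buyers' price falls by p* − pb = 115 − 86.5 = 28.5; sellers' price rises by ps − p* = 143.5 − 115 = 28.5.

Buyers gain 28.5 per unit; sellers gain 28.5 per unit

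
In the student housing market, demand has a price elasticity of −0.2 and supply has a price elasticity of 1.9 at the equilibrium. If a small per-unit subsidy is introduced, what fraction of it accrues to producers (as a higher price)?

Producer share = 2/21

For a small subsidy around the equilibrium, the benefit split depends on the relative slopes, which at a point are proportional to the elasticities.
Buyer share = εs/(εs + |εd|) = 1.9/(1.9 + 0.2) = 19/21; seller share = |εd|/(εs + |εd|) = 2/21.
So producers capture 2/21 of the subsidy.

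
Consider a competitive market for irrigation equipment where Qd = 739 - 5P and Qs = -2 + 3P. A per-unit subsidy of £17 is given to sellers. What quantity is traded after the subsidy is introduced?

Q' = 307.75

Pre-subsidy: 739 - 5P = -2 + 3P gives P* = 92.625, Q* = 275.875.
With the subsidy, sellers receive Ps = Pb + 17 for each unit, where Pb is the price buyers pay.
Supply in terms of Pb becomes Qs = -2 + 3(Pb + 17) = 49 + 3Pb. Setting this equal to demand: 739 - 5Pb = 49 + 3Pb, so Pb = 86.25.
Sellers receive Ps = 86.25 + 17 = 103.25; Q' = 739 − 5·86.25 = 307.75.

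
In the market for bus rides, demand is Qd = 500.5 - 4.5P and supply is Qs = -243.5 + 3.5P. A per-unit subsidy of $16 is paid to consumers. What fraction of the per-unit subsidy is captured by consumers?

Pre-subsidy: 500.5 - 4.5P = -243.5 + 3.5P gives P* = 93, Q* = 82.
With the rebate, buyers effectively pay Pb = Ps − 16, where Ps is the price sellers receive.
Demand in terms of Ps becomes Qd = 500.5 − 4.5(Ps − 16) = 572.5 - 4.5Ps. Setting this equal to supply: 572.5 - 4.5Ps = -243.5 + 3.5Ps, so Ps = 102.
Buyers pay Pb = 102 − 16 = 86; Q' = -243.5 + 3.5·102 = 113.5.
Buyers' price falls by P* − Pb = 93 − 86 = 7; sellers' price rises by Ps − P* = 102 − 93 = 9.
So consumers capture 7/16 = 0.4375 of each unit of subsidy.

Consumer share = 0.4375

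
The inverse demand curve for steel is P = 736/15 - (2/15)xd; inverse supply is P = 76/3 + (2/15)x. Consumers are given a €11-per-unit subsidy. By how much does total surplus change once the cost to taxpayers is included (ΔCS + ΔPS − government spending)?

Net change in total surplus = -€226.875

Pre-subsidy: 736/15 - (2/15)x = 76/3 + (2/15)x gives x* = 89 and P* = 37.2.
With the rebate, buyers effectively pay Pb = Ps − 11, where Ps is the price sellers receive.
On the curves, Pb = 736/15 - (2/15)x and Ps = 76/3 + (2/15)x; the wedge Ps − Pb = 11 gives 76/3 + (2/15)x − (736/15 - (2/15)x) = 11, so x' = 130.25.
Then Pb = 736/15 − (2/15)·130.25 = 31.7 and Ps = 76/3 + (2/15)·130.25 = 42.7.
ΔCS = ½(89 + 130.25)(37.2 − 31.7) = 602.9375; ΔPS = ½(89 + 130.25)(42.7 − 37.2) = 602.9375.
Government spending = 11 × 130.25 = 1432.75.
Net change = 602.9375 + 602.9375 − 1432.75 = -226.875. The loss equals the DWL triangle ½·11·41.25.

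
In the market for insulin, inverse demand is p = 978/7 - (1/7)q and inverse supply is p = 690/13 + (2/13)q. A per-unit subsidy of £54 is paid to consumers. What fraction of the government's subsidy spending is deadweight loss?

DWL / government spending = 91/474

Pre-subsidy: 978/7 - (1/7)q = 690/13 + (2/13)q gives q* = 292 and p* = 98.
With the rebate, buyers effectively pay pb = ps − 54, where ps is the price sellers receive.
On the curves, pb = 978/7 - (1/7)q and ps = 690/13 + (2/13)q; the wedge ps − pb = 54 gives 690/13 + (2/13)q − (978/7 - (1/7)q) = 54, so q' = 474.
Then pb = 978/7 − (1/7)·474 = 72 and ps = 690/13 + (2/13)·474 = 126.
ΔCS = ½(292 + 474)(98 − 72) = 9958; ΔPS = ½(292 + 474)(126 − 98) = 10724.
Government spending = 54 × 474 = 25596.
DWL = ½ × 54 × (474 − 292) = 4914; fraction = 4914 / 25596 = 91/474.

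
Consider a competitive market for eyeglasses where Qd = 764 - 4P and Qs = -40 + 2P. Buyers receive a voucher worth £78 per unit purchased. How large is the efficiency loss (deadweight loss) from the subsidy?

Deadweight loss = £4056

Pre-subsidy: 764 - 4P = -40 + 2P gives P* = 134, Q* = 228.
With the rebate, buyers effectively pay Pb = Ps − 78, where Ps is the price sellers receive.
Demand in terms of Ps becomes Qd = 764 − 4(Ps − 78) = 1076 - 4Ps. Setting this equal to supply: 1076 - 4Ps = -40 + 2Ps, so Ps = 186.
Buyers pay Pb = 186 − 78 = 108; Q' = -40 + 2·186 = 332.
The subsidy expands output by 332 − 228 = 104 past the efficient level; on those units the gap between marginal cost and willingness to pay runs from 0 up to 78.
DWL = ½ × 78 × 104 = 4056.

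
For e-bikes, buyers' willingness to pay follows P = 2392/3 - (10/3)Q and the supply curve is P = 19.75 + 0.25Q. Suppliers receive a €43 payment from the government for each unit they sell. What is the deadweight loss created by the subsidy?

Pre-subsidy: 2392/3 - (10/3)Q = 19.75 + 0.25Q gives Q* = 217 and P* = 74.
With the subsidy, sellers receive Ps = Pb + 43 for each unit, where Pb is the price buyers pay.
On the curves, Pb = 2392/3 - (10/3)Q and Ps = 19.75 + 0.25Q; the wedge Ps − Pb = 43 gives 19.75 + 0.25Q − (2392/3 - (10/3)Q) = 43, so Q' = 229.
Then Pb = 2392/3 − (10/3)·229 = 34 and Ps = 19.75 + 0.25·229 = 77.
The subsidy expands output by 229 − 217 = 12 past the efficient level; on those units the gap between marginal cost and willingness to pay runs from 0 up to 43.
DWL = ½ × 43 × 12 = 258.

Deadweight loss = €258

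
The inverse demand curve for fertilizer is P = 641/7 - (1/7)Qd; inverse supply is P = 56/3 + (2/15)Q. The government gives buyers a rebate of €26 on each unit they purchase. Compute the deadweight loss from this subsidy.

Pre-subsidy: 641/7 - (1/7)Q = 56/3 + (2/15)Q gives Q* = 7655/29 and P* = 1562/29.
With the rebate, buyers effectively pay Pb = Ps − 26, where Ps is the price sellers receive.
On the curves, Pb = 641/7 - (1/7)Q and Ps = 56/3 + (2/15)Q; the wedge Ps − Pb = 26 gives 56/3 + (2/15)Q − (641/7 - (1/7)Q) = 26, so Q' = 10385/29.
Then Pb = 641/7 − (1/7)·(10385/29) = 1172/29 and Ps = 56/3 + (2/15)·(10385/29) = 1926/29.
The subsidy expands output by 10385/29 − 7655/29 = 2730/29 past the efficient level; on those units the gap between marginal cost and willingness to pay runs from 0 up to 26.
DWL = ½ × 26 × 2730/29 = 35490/29.

Deadweight loss = 35490/29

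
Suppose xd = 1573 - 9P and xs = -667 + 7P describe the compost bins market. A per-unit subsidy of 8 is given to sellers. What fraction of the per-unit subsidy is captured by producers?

Pre-subsidy: 1573 - 9P = -667 + 7P gives P* = 140, x* = 313.
With the subsidy, sellers receive Ps = Pb + 8 for each unit, where Pb is the price buyers pay.
Supply in terms of Pb becomes xs = -667 + 7(Pb + 8) = -611 + 7Pb. Setting this equal to demand: 1573 - 9Pb = -611 + 7Pb, so Pb = 136.5.
Sellers receive Ps = 136.5 + 8 = 144.5; x' = 1573 − 9·136.5 = 344.5.
Buyers' price falls by P* − Pb = 140 − 136.5 = 3.5; sellers' price rises by Ps − P* = 144.5 − 140 = 4.5.
So producers capture 4.5/8 = 0.5625 of each unit of subsidy.

Producer share = 0.5625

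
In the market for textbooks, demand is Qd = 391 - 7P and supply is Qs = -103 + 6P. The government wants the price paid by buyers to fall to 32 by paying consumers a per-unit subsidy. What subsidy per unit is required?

At a buyer price of 32, quantity demanded is 391 − 7·32 = 167.
Sellers supply 167 only when they receive Ps with -103 + 6·Ps = 167, i.e. Ps = 45.
s = Ps − Pb = 45 − 32 = 13.

Required subsidy s = 13 per unit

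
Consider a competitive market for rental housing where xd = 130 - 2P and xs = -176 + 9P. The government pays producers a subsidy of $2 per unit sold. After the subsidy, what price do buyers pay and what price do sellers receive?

Pre-subsidy: 130 - 2P = -176 + 9P gives P* = 306/11, x* = 818/11.
With the subsidy, sellers receive Ps = Pb + 2 for each unit, where Pb is the price buyers pay.
Supply in terms of Pb becomes xs = -176 + 9(Pb + 2) = -158 + 9Pb. Setting this equal to demand: 130 - 2Pb = -158 + 9Pb, so Pb = 288/11.
Sellers receive Ps = 288/11 + 2 = 310/11; x' = 130 − 2·(288/11) = 854/11.

Buyers pay 288/11; sellers receive 310/11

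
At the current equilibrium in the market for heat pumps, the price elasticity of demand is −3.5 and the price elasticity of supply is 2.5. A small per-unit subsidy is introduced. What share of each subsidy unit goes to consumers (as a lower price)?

For a small subsidy around the equilibrium, the benefit split depends on the relative slopes, which at a point are proportional to the elasticities.
Buyer share = εs/(εs + |εd|) = 2.5/(2.5 + 3.5) = 5/12; seller share = |εd|/(εs + |εd|) = 7/12.

Consumer share = 5/12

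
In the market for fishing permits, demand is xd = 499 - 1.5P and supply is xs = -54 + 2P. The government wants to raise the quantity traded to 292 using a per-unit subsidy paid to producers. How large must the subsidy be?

Required subsidy s = 35 per unit

At x = 292, invert demand for the buyer price: Pb = (499 − 292)/1.5 = 138; invert supply for the seller price: Ps = (292 − (-54))/2 = 173.
The subsidy must fill the gap: s = Ps − Pb = 173 − 138 = 35.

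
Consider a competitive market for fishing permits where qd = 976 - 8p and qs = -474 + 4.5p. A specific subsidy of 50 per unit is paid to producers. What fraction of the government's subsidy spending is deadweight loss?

DWL / government spending = 0.375

Pre-subsidy: 976 - 8p = -474 + 4.5p gives p* = 116, q* = 48.
With the subsidy, sellers receive ps = pb + 50 for each unit, where pb is the price buyers pay.
Supply in terms of pb becomes qs = -474 + 4.5(pb + 50) = -249 + 4.5pb. Setting this equal to demand: 976 - 8pb = -249 + 4.5pb, so pb = 98.
Sellers receive ps = 98 + 50 = 148; q' = 976 − 8·98 = 192.
ΔCS = ½(48 + 192)(116 − 98) = 2160; ΔPS = ½(48 + 192)(148 − 116) = 3840.
Government spending = 50 × 192 = 9600.
DWL = ½ × 50 × (192 − 48) = 3600; fraction = 3600 / 9600 = 0.375.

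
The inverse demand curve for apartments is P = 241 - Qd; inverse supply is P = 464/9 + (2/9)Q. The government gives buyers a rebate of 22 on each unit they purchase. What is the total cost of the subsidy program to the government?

Government cost = 3806

Pre-subsidy: 241 - Q = 464/9 + (2/9)Q gives Q* = 155 and P* = 86.
With the rebate, buyers effectively pay Pb = Ps − 22, where Ps is the price sellers receive.
On the curves, Pb = 241 - Q and Ps = 464/9 + (2/9)Q; the wedge Ps − Pb = 22 gives 464/9 + (2/9)Q − (241 - Q) = 22, so Q' = 173.
Then Pb = 241 − 1·173 = 68 and Ps = 464/9 + (2/9)·173 = 90.
Government outlay = subsidy × quantity = 22 × 173 = 3806.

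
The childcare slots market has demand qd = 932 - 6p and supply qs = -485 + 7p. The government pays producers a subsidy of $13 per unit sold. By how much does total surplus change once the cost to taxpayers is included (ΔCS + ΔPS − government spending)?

Net change in total surplus = -$273

Pre-subsidy: 932 - 6p = -485 + 7p gives p* = 109, q* = 278.
With the subsidy, sellers receive ps = pb + 13 for each unit, where pb is the price buyers pay.
Supply in terms of pb becomes qs = -485 + 7(pb + 13) = -394 + 7pb. Setting this equal to demand: 932 - 6pb = -394 + 7pb, so pb = 102.
Sellers receive ps = 102 + 13 = 115; q' = 932 − 6·102 = 320.
ΔCS = ½(278 + 320)(109 − 102) = 2093; ΔPS = ½(278 + 320)(115 − 109) = 1794.
Government spending = 13 × 320 = 4160.
Net change = 2093 + 1794 − 4160 = -273. The loss equals the DWL triangle ½·13·42.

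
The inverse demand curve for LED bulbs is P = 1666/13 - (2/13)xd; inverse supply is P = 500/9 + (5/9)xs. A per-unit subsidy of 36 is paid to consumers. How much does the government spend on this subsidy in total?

Government cost = 457416/83

Pre-subsidy: 1666/13 - (2/13)x = 500/9 + (5/9)x gives x* = 8494/83 and P* = 9330/83.
With the rebate, buyers effectively pay Pb = Ps − 36, where Ps is the price sellers receive.
On the curves, Pb = 1666/13 - (2/13)x and Ps = 500/9 + (5/9)x; the wedge Ps − Pb = 36 gives 500/9 + (5/9)x − (1666/13 - (2/13)x) = 36, so x' = 12706/83.
Then Pb = 1666/13 − (2/13)·(12706/83) = 8682/83 and Ps = 500/9 + (5/9)·(12706/83) = 11670/83.
Government outlay = subsidy × quantity = 36 × 12706/83 = 457416/83.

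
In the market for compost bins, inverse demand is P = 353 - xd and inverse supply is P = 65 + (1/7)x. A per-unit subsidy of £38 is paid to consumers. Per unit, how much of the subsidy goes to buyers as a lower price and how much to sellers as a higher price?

Pre-subsidy: 353 - x = 65 + (1/7)x gives x* = 252 and P* = 101.
With the rebate, buyers effectively pay Pb = Ps − 38, where Ps is the price sellers receive.
On the curves, Pb = 353 - x and Ps = 65 + (1/7)x; the wedge Ps − Pb = 38 gives 65 + (1/7)x − (353 - x) = 38, so x' = 285.25.
Then Pb = 353 − 1·285.25 = 67.75 and Ps = 65 + (1/7)·285.25 = 105.75.
Buyers' price falls by P* − Pb = 101 − 67.75 = 33.25; sellers' price rises by Ps − P* = 105.75 − 101 = 4.75.

Buyers gain £33.25 per unit; sellers gain £4.75 per unit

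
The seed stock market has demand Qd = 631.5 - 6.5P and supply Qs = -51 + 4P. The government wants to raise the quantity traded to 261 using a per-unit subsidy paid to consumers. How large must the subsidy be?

At Q = 261, invert demand for the buyer price: Pb = (631.5 − 261)/6.5 = 57; invert supply for the seller price: Ps = (261 − (-51))/4 = 78.
The subsidy must fill the gap: s = Ps − Pb = 78 − 57 = 21.

Required subsidy s = 21 per unit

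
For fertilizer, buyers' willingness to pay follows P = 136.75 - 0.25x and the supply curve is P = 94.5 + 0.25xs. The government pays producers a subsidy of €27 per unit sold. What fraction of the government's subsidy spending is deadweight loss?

Pre-subsidy: 136.75 - 0.25x = 94.5 + 0.25x gives x* = 84.5 and P* = 115.625.
With the subsidy, sellers receive Ps = Pb + 27 for each unit, where Pb is the price buyers pay.
On the curves, Pb = 136.75 - 0.25x and Ps = 94.5 + 0.25x; the wedge Ps − Pb = 27 gives 94.5 + 0.25x − (136.75 - 0.25x) = 27, so x' = 138.5.
Then Pb = 136.75 − 0.25·138.5 = 102.125 and Ps = 94.5 + 0.25·138.5 = 129.125.
ΔCS = ½(84.5 + 138.5)(115.625 − 102.125) = 1505.25; ΔPS = ½(84.5 + 138.5)(129.125 − 115.625) = 1505.25.
Government spending = 27 × 138.5 = 3739.5.
DWL = ½ × 27 × (138.5 − 84.5) = 729; fraction = 729 / 3739.5 = 54/277.

DWL / government spending = 54/277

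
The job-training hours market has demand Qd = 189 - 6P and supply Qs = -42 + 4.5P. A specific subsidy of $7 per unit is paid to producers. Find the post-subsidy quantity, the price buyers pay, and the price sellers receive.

Pre-subsidy: 189 - 6P = -42 + 4.5P gives P* = 22, Q* = 57.
With the subsidy, sellers receive Ps = Pb + 7 for each unit, where Pb is the price buyers pay.
Supply in terms of Pb becomes Qs = -42 + 4.5(Pb + 7) = -10.5 + 4.5Pb. Setting this equal to demand: 189 - 6Pb = -10.5 + 4.5Pb, so Pb = 19.
Sellers receive Ps = 19 + 7 = 26; Q' = 189 − 6·19 = 75.

Q' = 75; buyers pay $19; sellers receive $26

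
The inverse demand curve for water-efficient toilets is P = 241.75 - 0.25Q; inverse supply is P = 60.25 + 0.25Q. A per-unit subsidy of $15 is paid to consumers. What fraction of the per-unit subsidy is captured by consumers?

Pre-subsidy: 241.75 - 0.25Q = 60.25 + 0.25Q gives Q* = 363 and P* = 151.
With the rebate, buyers effectively pay Pb = Ps − 15, where Ps is the price sellers receive.
On the curves, Pb = 241.75 - 0.25Q and Ps = 60.25 + 0.25Q; the wedge Ps − Pb = 15 gives 60.25 + 0.25Q − (241.75 - 0.25Q) = 15, so Q' = 393.
Then Pb = 241.75 − 0.25·393 = 143.5 and Ps = 60.25 + 0.25·393 = 158.5.
Buyers' price falls by P* − Pb = 151 − 143.5 = 7.5; sellers' price rises by Ps − P* = 158.5 − 151 = 7.5.
So consumers capture 7.5/15 = 0.5 of each unit of subsidy.

Consumer share = 0.5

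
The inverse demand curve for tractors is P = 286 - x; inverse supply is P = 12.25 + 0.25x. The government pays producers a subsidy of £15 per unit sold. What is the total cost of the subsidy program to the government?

Government cost = £3465

Pre-subsidy: 286 - x = 12.25 + 0.25x gives x* = 219 and P* = 67.
With the subsidy, sellers receive Ps = Pb + 15 for each unit, where Pb is the price buyers pay.
On the curves, Pb = 286 - x and Ps = 12.25 + 0.25x; the wedge Ps − Pb = 15 gives 12.25 + 0.25x − (286 - x) = 15, so x' = 231.
Then Pb = 286 − 1·231 = 55 and Ps = 12.25 + 0.25·231 = 70.
Government outlay = subsidy × quantity = 15 × 231 = 3465.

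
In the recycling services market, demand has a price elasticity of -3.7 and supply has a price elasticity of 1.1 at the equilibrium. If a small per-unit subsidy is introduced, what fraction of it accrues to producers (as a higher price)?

Producer share = 37/48

For a small subsidy around the equilibrium, the benefit split depends on the relative slopes, which at a point are proportional to the elasticities.
Buyer share = εs/(εs + |εd|) = 1.1/(1.1 + 3.7) = 11/48; seller share = |εd|/(εs + |εd|) = 37/48.
So producers capture 37/48 of the subsidy.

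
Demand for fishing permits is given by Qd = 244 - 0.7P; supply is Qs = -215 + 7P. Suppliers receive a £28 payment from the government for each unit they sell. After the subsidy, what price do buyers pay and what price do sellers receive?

Pre-subsidy: 244 - 0.7P = -215 + 7P gives P* = 4590/77, Q* = 2225/11.
With the subsidy, sellers receive Ps = Pb + 28 for each unit, where Pb is the price buyers pay.
Supply in terms of Pb becomes Qs = -215 + 7(Pb + 28) = -19 + 7Pb. Setting this equal to demand: 244 - 0.7Pb = -19 + 7Pb, so Pb = 2630/77.
Sellers receive Ps = 2630/77 + 28 = 4786/77; Q' = 244 − 0.7·(2630/77) = 2421/11.

Buyers pay 2630/77; sellers receive 4786/77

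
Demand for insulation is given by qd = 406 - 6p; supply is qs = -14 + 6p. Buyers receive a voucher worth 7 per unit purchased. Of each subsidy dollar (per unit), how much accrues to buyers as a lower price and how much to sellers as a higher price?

Pre-subsidy: 406 - 6p = -14 + 6p gives p* = 35, q* = 196.
With the rebate, buyers effectively pay pb = ps − 7, where ps is the price sellers receive.
Demand in terms of ps becomes qd = 406 − 6(ps − 7) = 448 - 6ps. Setting this equal to supply: 448 - 6ps = -14 + 6ps, so ps = 38.5.
Buyers pay pb = 38.5 − 7 = 31.5; q' = -14 + 6·38.5 = 217.
Buyers' price falls by p* − pb = 35 − 31.5 = 3.5; sellers' price rises by ps − p* = 38.5 − 35 = 3.5.

Buyers gain 3.5 per unit; sellers gain 3.5 per unit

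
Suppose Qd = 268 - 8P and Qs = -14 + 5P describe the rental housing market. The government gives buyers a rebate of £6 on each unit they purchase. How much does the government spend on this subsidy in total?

Government cost = 8808/13

Pre-subsidy: 268 - 8P = -14 + 5P gives P* = 282/13, Q* = 1228/13.
With the rebate, buyers effectively pay Pb = Ps − 6, where Ps is the price sellers receive.
Demand in terms of Ps becomes Qd = 268 − 8(Ps − 6) = 316 - 8Ps. Setting this equal to supply: 316 - 8Ps = -14 + 5Ps, so Ps = 330/13.
Buyers pay Pb = 330/13 − 6 = 252/13; Q' = -14 + 5·(330/13) = 1468/13.
Government outlay = subsidy × quantity = 6 × 1468/13 = 8808/13.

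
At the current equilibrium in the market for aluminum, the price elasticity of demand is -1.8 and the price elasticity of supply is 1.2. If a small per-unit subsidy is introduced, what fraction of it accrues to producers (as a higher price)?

For a small subsidy around the equilibrium, the benefit split depends on the relative slopes, which at a point are proportional to the elasticities.
Buyer share = εs/(εs + |εd|) = 1.2/(1.2 + 1.8) = 0.4; seller share = |εd|/(εs + |εd|) = 0.6.
So producers capture 0.6 of the subsidy.

Producer share = 0.6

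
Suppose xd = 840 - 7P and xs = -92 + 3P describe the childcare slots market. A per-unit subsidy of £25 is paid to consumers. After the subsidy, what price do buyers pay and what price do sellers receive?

Buyers pay £85.7; sellers receive £110.7

Pre-subsidy: 840 - 7P = -92 + 3P gives P* = 93.2, x* = 187.6.
With the rebate, buyers effectively pay Pb = Ps − 25, where Ps is the price sellers receive.
Demand in terms of Ps becomes xd = 840 − 7(Ps − 25) = 1015 - 7Ps. Setting this equal to supply: 1015 - 7Ps = -92 + 3Ps, so Ps = 110.7.
Buyers pay Pb = 110.7 − 25 = 85.7; x' = -92 + 3·110.7 = 240.1.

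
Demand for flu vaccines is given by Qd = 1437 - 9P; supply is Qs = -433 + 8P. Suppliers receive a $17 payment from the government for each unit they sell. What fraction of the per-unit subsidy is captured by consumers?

Pre-subsidy: 1437 - 9P = -433 + 8P gives P* = 110, Q* = 447.
With the subsidy, sellers receive Ps = Pb + 17 for each unit, where Pb is the price buyers pay.
Supply in terms of Pb becomes Qs = -433 + 8(Pb + 17) = -297 + 8Pb. Setting this equal to demand: 1437 - 9Pb = -297 + 8Pb, so Pb = 102.
Sellers receive Ps = 102 + 17 = 119; Q' = 1437 − 9·102 = 519.
Buyers' price falls by P* − Pb = 110 − 102 = 8; sellers' price rises by Ps − P* = 119 − 110 = 9.
So consumers capture 8/17 = 8/17 of each unit of subsidy.

Consumer share = 8/17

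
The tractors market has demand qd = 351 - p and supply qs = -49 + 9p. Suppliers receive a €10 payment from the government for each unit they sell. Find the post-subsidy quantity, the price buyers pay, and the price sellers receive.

q' = 320; buyers pay €31; sellers receive €41

Pre-subsidy: 351 - p = -49 + 9p gives p* = 40, q* = 311.
With the subsidy, sellers receive ps = pb + 10 for each unit, where pb is the price buyers pay.
Supply in terms of pb becomes qs = -49 + 9(pb + 10) = 41 + 9pb. Setting this equal to demand: 351 - pb = 41 + 9pb, so pb = 31.
Sellers receive ps = 31 + 10 = 41; q' = 351 − 1·31 = 320.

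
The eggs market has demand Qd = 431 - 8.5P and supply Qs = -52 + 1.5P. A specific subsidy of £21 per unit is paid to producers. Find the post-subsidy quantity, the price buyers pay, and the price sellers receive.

Pre-subsidy: 431 - 8.5P = -52 + 1.5P gives P* = 48.3, Q* = 20.45.
With the subsidy, sellers receive Ps = Pb + 21 for each unit, where Pb is the price buyers pay.
Supply in terms of Pb becomes Qs = -52 + 1.5(Pb + 21) = -20.5 + 1.5Pb. Setting this equal to demand: 431 - 8.5Pb = -20.5 + 1.5Pb, so Pb = 45.15.
Sellers receive Ps = 45.15 + 21 = 66.15; Q' = 431 − 8.5·45.15 = 47.225.

Q' = 47.225; buyers pay £45.15; sellers receive £66.15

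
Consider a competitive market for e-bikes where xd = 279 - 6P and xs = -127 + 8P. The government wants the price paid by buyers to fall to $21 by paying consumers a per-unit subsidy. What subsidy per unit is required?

Required subsidy s = $14 per unit

At a buyer price of 21, quantity demanded is 279 − 6·21 = 153.
Sellers supply 153 only when they receive Ps with -127 + 8·Ps = 153, i.e. Ps = 35.
s = Ps − Pb = 35 − 21 = 14.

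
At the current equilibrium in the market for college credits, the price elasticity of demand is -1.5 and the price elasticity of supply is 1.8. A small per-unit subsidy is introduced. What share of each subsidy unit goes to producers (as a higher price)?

Producer share = 5/11

For a small subsidy around the equilibrium, the benefit split depends on the relative slopes, which at a point are proportional to the elasticities.
Buyer share = εs/(εs + |εd|) = 1.8/(1.8 + 1.5) = 6/11; seller share = |εd|/(εs + |εd|) = 5/11.
So producers capture 5/11 of the subsidy.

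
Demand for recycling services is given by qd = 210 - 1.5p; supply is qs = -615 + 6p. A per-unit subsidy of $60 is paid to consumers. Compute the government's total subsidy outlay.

Pre-subsidy: 210 - 1.5p = -615 + 6p gives p* = 110, q* = 45.
With the rebate, buyers effectively pay pb = ps − 60, where ps is the price sellers receive.
Demand in terms of ps becomes qd = 210 − 1.5(ps − 60) = 300 - 1.5ps. Setting this equal to supply: 300 - 1.5ps = -615 + 6ps, so ps = 122.
Buyers pay pb = 122 − 60 = 62; q' = -615 + 6·122 = 117.
Government outlay = subsidy × quantity = 60 × 117 = 7020.

Government cost = $7020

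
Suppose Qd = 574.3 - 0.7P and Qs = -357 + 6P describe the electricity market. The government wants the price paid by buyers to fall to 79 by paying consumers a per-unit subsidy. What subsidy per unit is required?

At a buyer price of 79, quantity demanded is 574.3 − 0.7·79 = 519.
Sellers supply 519 only when they receive Ps with -357 + 6·Ps = 519, i.e. Ps = 146.
s = Ps − Pb = 146 − 79 = 67.

Required subsidy s = 67 per unit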